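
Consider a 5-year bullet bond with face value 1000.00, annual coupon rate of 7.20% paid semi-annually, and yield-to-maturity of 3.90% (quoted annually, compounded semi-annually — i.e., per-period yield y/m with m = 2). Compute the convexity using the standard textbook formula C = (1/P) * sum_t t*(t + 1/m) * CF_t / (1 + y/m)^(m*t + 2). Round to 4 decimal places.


Coupon per period c = face * coupon_rate / m = 36.000000
Periods per year m = 2; per-period yield y/m = 0.019500
Number of cashflows N = 10
Cashflows (t years, CF_t, discount factor 1/(1+y/m)^(m*t), PV):
  t = 0.5000: CF_t = 36.000000, DF = 0.980873, PV = 35.311427
  t = 1.0000: CF_t = 36.000000, DF = 0.962112, PV = 34.636025
  t = 1.5000: CF_t = 36.000000, DF = 0.943709, PV = 33.973541
  t = 2.0000: CF_t = 36.000000, DF = 0.925659, PV = 33.323728
  t = 2.5000: CF_t = 36.000000, DF = 0.907954, PV = 32.686344
  t = 3.0000: CF_t = 36.000000, DF = 0.890588, PV = 32.061152
  t = 3.5000: CF_t = 36.000000, DF = 0.873553, PV = 31.447917
  t = 4.0000: CF_t = 36.000000, DF = 0.856845, PV = 30.846412
  t = 4.5000: CF_t = 36.000000, DF = 0.840456, PV = 30.256412
  t = 5.0000: CF_t = 1036.000000, DF = 0.824380, PV = 854.058175
Price P = sum_t PV_t = 1148.601134
Convexity numerator sum_t t*(t + 1/m) * CF_t / (1+y/m)^(m*t + 2):
  t = 0.5000: term = 16.986770
  t = 1.0000: term = 49.985592
  t = 1.5000: term = 98.059033
  t = 2.0000: term = 160.305759
  t = 2.5000: term = 235.859380
  t = 3.0000: term = 323.887330
  t = 3.5000: term = 423.589772
  t = 4.0000: term = 534.198550
  t = 4.5000: term = 654.976152
  t = 5.0000: term = 22596.734758
Convexity = (1/P) * sum = 25094.583097 / 1148.601134 = 21.847953

Answer: Convexity = 21.8480


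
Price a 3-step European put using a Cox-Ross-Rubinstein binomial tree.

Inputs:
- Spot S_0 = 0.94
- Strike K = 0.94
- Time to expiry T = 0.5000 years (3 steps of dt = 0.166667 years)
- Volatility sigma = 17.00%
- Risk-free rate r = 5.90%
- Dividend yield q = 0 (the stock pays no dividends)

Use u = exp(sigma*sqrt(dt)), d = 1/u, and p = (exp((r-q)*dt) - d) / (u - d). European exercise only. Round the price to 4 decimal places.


dt = T/N = 0.166667
u = exp(sigma*sqrt(dt)) = 1.071867; d = 1/u = 0.932951
p = (exp((r-q)*dt) - d) / (u - d) = 0.553792
Discount per step: exp(-r*dt) = 0.990215
Stock lattice S(k, i) with i counting down-moves:
  k=0: S(0,0) = 0.9400
  k=1: S(1,0) = 1.0076; S(1,1) = 0.8770
  k=2: S(2,0) = 1.0800; S(2,1) = 0.9400; S(2,2) = 0.8182
  k=3: S(3,0) = 1.1576; S(3,1) = 1.0076; S(3,2) = 0.8770; S(3,3) = 0.7633
Terminal payoffs V(N, i) = max(K - S_T, 0):
  V(3,0) = 0.000000; V(3,1) = 0.000000; V(3,2) = 0.063026; V(3,3) = 0.176683
Backward induction: V(k, i) = exp(-r*dt) * [p * V(k+1, i) + (1-p) * V(k+1, i+1)].
  V(2,0) = exp(-r*dt) * [p*0.000000 + (1-p)*0.000000] = 0.000000
  V(2,1) = exp(-r*dt) * [p*0.000000 + (1-p)*0.063026] = 0.027847
  V(2,2) = exp(-r*dt) * [p*0.063026 + (1-p)*0.176683] = 0.112628
  V(1,0) = exp(-r*dt) * [p*0.000000 + (1-p)*0.027847] = 0.012304
  V(1,1) = exp(-r*dt) * [p*0.027847 + (1-p)*0.112628] = 0.065034
  V(0,0) = exp(-r*dt) * [p*0.012304 + (1-p)*0.065034] = 0.035482

Answer: Price = V(0,0) = 0.0355


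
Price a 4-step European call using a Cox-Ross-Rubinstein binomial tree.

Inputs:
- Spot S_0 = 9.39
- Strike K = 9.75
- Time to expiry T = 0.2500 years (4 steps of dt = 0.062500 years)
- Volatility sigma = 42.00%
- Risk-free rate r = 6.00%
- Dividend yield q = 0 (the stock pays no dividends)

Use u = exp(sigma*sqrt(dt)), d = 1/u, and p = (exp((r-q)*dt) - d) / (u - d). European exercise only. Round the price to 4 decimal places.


Answer: Price = V(0,0) = 0.6980

Derivation:
dt = T/N = 0.062500
u = exp(sigma*sqrt(dt)) = 1.110711; d = 1/u = 0.900325
p = (exp((r-q)*dt) - d) / (u - d) = 0.491632
Discount per step: exp(-r*dt) = 0.996257
Stock lattice S(k, i) with i counting down-moves:
  k=0: S(0,0) = 9.3900
  k=1: S(1,0) = 10.4296; S(1,1) = 8.4540
  k=2: S(2,0) = 11.5842; S(2,1) = 9.3900; S(2,2) = 7.6114
  k=3: S(3,0) = 12.8667; S(3,1) = 10.4296; S(3,2) = 8.4540; S(3,3) = 6.8527
  k=4: S(4,0) = 14.2912; S(4,1) = 11.5842; S(4,2) = 9.3900; S(4,3) = 7.6114; S(4,4) = 6.1697
Terminal payoffs V(N, i) = max(S_T - K, 0):
  V(4,0) = 4.541219; V(4,1) = 1.834237; V(4,2) = 0.000000; V(4,3) = 0.000000; V(4,4) = 0.000000
Backward induction: V(k, i) = exp(-r*dt) * [p * V(k+1, i) + (1-p) * V(k+1, i+1)].
  V(3,0) = exp(-r*dt) * [p*4.541219 + (1-p)*1.834237] = 3.153229
  V(3,1) = exp(-r*dt) * [p*1.834237 + (1-p)*0.000000] = 0.898394
  V(3,2) = exp(-r*dt) * [p*0.000000 + (1-p)*0.000000] = 0.000000
  V(3,3) = exp(-r*dt) * [p*0.000000 + (1-p)*0.000000] = 0.000000
  V(2,0) = exp(-r*dt) * [p*3.153229 + (1-p)*0.898394] = 1.999431
  V(2,1) = exp(-r*dt) * [p*0.898394 + (1-p)*0.000000] = 0.440026
  V(2,2) = exp(-r*dt) * [p*0.000000 + (1-p)*0.000000] = 0.000000
  V(1,0) = exp(-r*dt) * [p*1.999431 + (1-p)*0.440026] = 1.202163
  V(1,1) = exp(-r*dt) * [p*0.440026 + (1-p)*0.000000] = 0.215521
  V(0,0) = exp(-r*dt) * [p*1.202163 + (1-p)*0.215521] = 0.697963


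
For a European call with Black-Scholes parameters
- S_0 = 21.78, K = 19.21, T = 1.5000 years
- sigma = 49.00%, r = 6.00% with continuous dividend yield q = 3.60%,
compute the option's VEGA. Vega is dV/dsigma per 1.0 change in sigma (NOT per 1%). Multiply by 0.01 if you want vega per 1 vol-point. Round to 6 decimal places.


d1 = 0.5692749813; d2 = -0.0308500057
phi(d1) = 0.3392643997; exp(-qT) = 0.9474321065; exp(-rT) = 0.9139311853
Vega = S * exp(-qT) * phi(d1) * sqrt(T) = 21.7800 * 0.9474321065 * 0.3392643997 * 1.2247448714 = 8.574127

Answer: Vega = 8.574127


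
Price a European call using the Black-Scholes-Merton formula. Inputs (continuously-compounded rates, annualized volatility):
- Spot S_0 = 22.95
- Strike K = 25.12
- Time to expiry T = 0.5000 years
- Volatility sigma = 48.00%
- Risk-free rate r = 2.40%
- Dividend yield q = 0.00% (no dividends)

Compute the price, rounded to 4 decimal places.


d1 = (ln(S/K) + (r - q + 0.5*sigma^2) * T) / (sigma * sqrt(T)) = -0.06112468
d2 = d1 - sigma * sqrt(T) = -0.40053594
exp(-rT) = 0.98807171; exp(-qT) = 1.00000000
C = S_0 * exp(-qT) * N(d1) - K * exp(-rT) * N(d2)
N(d1) = 0.47562996; N(d2) = 0.34438091
C = 22.9500 * 1.00000000 * 0.47562996 - 25.1200 * 0.98807171 * 0.34438091 = 2.3680

Answer: Price = 2.3680


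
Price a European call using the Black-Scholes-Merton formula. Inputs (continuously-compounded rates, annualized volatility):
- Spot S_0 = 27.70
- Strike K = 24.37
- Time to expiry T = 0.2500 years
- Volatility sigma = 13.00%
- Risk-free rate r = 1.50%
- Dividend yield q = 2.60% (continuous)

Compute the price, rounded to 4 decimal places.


Answer: Price = 3.2590

Derivation:
d1 = (ln(S/K) + (r - q + 0.5*sigma^2) * T) / (sigma * sqrt(T)) = 1.96064685
d2 = d1 - sigma * sqrt(T) = 1.89564685
exp(-rT) = 0.99625702; exp(-qT) = 0.99352108
C = S_0 * exp(-qT) * N(d1) - K * exp(-rT) * N(d2)
N(d1) = 0.97503988; N(d2) = 0.97099662
C = 27.7000 * 0.99352108 * 0.97503988 - 24.3700 * 0.99625702 * 0.97099662 = 3.2590


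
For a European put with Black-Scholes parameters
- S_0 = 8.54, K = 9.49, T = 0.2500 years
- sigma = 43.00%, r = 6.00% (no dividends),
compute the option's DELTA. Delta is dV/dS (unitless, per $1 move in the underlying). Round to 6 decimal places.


d1 = -0.3133260689; d2 = -0.5283260689
phi(d1) = 0.3798324115; exp(-qT) = 1.0000000000; exp(-rT) = 0.9851119396
N(-d1) = 0.6229835268
Delta = -exp(-qT) * N(-d1) = -1.0000000000 * 0.6229835268 = -0.622984

Answer: Delta = -0.622984


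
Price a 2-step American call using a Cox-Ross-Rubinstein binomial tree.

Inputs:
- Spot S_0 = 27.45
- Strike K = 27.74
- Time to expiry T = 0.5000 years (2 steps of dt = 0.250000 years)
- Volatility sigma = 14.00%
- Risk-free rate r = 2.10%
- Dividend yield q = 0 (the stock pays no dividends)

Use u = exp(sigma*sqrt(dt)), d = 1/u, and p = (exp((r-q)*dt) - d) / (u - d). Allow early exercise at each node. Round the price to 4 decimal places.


dt = T/N = 0.250000
u = exp(sigma*sqrt(dt)) = 1.072508; d = 1/u = 0.932394
p = (exp((r-q)*dt) - d) / (u - d) = 0.520075
Discount per step: exp(-r*dt) = 0.994764
Stock lattice S(k, i) with i counting down-moves:
  k=0: S(0,0) = 27.4500
  k=1: S(1,0) = 29.4403; S(1,1) = 25.5942
  k=2: S(2,0) = 31.5750; S(2,1) = 27.4500; S(2,2) = 23.8639
Terminal payoffs V(N, i) = max(S_T - K, 0):
  V(2,0) = 3.835016; V(2,1) = 0.000000; V(2,2) = 0.000000
Backward induction: V(k, i) = exp(-r*dt) * [p * V(k+1, i) + (1-p) * V(k+1, i+1)]; then take max(V_cont, immediate exercise) for American.
  V(1,0) = exp(-r*dt) * [p*3.835016 + (1-p)*0.000000] = 1.984052; exercise = 1.700350; V(1,0) = max -> 1.984052
  V(1,1) = exp(-r*dt) * [p*0.000000 + (1-p)*0.000000] = 0.000000; exercise = 0.000000; V(1,1) = max -> 0.000000
  V(0,0) = exp(-r*dt) * [p*1.984052 + (1-p)*0.000000] = 1.026453; exercise = 0.000000; V(0,0) = max -> 1.026453

Answer: Price = V(0,0) = 1.0265


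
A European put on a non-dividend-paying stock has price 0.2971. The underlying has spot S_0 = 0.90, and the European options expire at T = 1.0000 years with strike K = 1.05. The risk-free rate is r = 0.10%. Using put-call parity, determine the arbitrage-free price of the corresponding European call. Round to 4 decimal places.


Put-call parity: C - P = S_0 * exp(-qT) - K * exp(-rT).
S_0 * exp(-qT) = 0.9000 * 1.00000000 = 0.90000000
K * exp(-rT) = 1.0500 * 0.99900050 = 1.04895052
C = P + S*exp(-qT) - K*exp(-rT)
C = 0.2971 + 0.90000000 - 1.04895052 = 0.1481

Answer: Call price = 0.1481


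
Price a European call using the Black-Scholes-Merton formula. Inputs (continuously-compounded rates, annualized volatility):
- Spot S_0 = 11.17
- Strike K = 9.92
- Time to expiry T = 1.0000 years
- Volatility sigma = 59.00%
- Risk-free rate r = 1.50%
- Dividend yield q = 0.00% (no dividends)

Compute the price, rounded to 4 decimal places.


d1 = (ln(S/K) + (r - q + 0.5*sigma^2) * T) / (sigma * sqrt(T)) = 0.52157405
d2 = d1 - sigma * sqrt(T) = -0.06842595
exp(-rT) = 0.98511194; exp(-qT) = 1.00000000
C = S_0 * exp(-qT) * N(d1) - K * exp(-rT) * N(d2)
N(d1) = 0.69901653; N(d2) = 0.47272328
C = 11.1700 * 1.00000000 * 0.69901653 - 9.9200 * 0.98511194 * 0.47272328 = 3.1884

Answer: Price = 3.1884


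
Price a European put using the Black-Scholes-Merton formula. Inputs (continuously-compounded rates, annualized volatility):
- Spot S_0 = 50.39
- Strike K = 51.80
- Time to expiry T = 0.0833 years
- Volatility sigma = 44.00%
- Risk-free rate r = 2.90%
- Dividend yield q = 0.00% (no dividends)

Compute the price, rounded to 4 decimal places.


Answer: Price = 3.2768

Derivation:
d1 = (ln(S/K) + (r - q + 0.5*sigma^2) * T) / (sigma * sqrt(T)) = -0.13479836
d2 = d1 - sigma * sqrt(T) = -0.26179001
exp(-rT) = 0.99758722; exp(-qT) = 1.00000000
P = K * exp(-rT) * N(-d2) - S_0 * exp(-qT) * N(-d1)
N(-d1) = 0.55361435; N(-d2) = 0.60325833
P = 51.8000 * 0.99758722 * 0.60325833 - 50.3900 * 1.00000000 * 0.55361435 = 3.2768


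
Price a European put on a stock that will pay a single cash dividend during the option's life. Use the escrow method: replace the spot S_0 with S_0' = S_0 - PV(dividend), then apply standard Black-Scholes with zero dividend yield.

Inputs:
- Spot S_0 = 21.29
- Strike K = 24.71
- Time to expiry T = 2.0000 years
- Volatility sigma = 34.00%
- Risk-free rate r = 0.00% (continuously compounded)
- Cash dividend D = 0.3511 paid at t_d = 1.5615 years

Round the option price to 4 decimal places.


Answer: Price = 6.4711

Derivation:
PV(D) = D * exp(-r * t_d) = 0.3511 * 1.00000000 = 0.35110000
S_0' = S_0 - PV(D) = 21.2900 - 0.35110000 = 20.93890000
d1 = (ln(S_0'/K) + (r + sigma^2/2)*T) / (sigma*sqrt(T)) = -0.10398493
d2 = d1 - sigma*sqrt(T) = -0.58481754
exp(-rT) = 1.00000000
N(-d1) = 0.54140935; N(-d2) = 0.72066480
P = K * exp(-rT) * N(-d2) - S_0' * N(-d1) = 24.7100 * 1.00000000 * 0.72066480 - 20.93890000 * 0.54140935 = 6.4711


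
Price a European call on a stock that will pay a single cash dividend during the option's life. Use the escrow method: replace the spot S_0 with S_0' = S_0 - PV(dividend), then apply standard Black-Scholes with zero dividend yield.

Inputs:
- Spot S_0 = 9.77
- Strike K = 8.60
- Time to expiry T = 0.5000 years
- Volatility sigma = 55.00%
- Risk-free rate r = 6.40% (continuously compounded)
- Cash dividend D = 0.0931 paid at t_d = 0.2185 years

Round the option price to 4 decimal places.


PV(D) = D * exp(-r * t_d) = 0.0931 * 0.98611332 = 0.09180715
S_0' = S_0 - PV(D) = 9.7700 - 0.09180715 = 9.67819285
d1 = (ln(S_0'/K) + (r + sigma^2/2)*T) / (sigma*sqrt(T)) = 0.58043951
d2 = d1 - sigma*sqrt(T) = 0.19153078
exp(-rT) = 0.96850658
N(d1) = 0.71919087; N(d2) = 0.57594512
C = S_0' * N(d1) - K * exp(-rT) * N(d2) = 9.67819285 * 0.71919087 - 8.6000 * 0.96850658 * 0.57594512 = 2.1633

Answer: Price = 2.1633


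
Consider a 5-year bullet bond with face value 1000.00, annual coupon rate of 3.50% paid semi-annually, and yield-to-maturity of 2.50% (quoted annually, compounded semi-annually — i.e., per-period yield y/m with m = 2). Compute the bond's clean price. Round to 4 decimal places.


Answer: Price = 1046.7276

Derivation:
Coupon per period c = face * coupon_rate / m = 17.500000
Periods per year m = 2; per-period yield y/m = 0.012500
Number of cashflows N = 10
Cashflows (t years, CF_t, discount factor 1/(1+y/m)^(m*t), PV):
  t = 0.5000: CF_t = 17.500000, DF = 0.987654, PV = 17.283951
  t = 1.0000: CF_t = 17.500000, DF = 0.975461, PV = 17.070569
  t = 1.5000: CF_t = 17.500000, DF = 0.963418, PV = 16.859821
  t = 2.0000: CF_t = 17.500000, DF = 0.951524, PV = 16.651675
  t = 2.5000: CF_t = 17.500000, DF = 0.939777, PV = 16.446099
  t = 3.0000: CF_t = 17.500000, DF = 0.928175, PV = 16.243060
  t = 3.5000: CF_t = 17.500000, DF = 0.916716, PV = 16.042529
  t = 4.0000: CF_t = 17.500000, DF = 0.905398, PV = 15.844473
  t = 4.5000: CF_t = 17.500000, DF = 0.894221, PV = 15.648862
  t = 5.0000: CF_t = 1017.500000, DF = 0.883181, PV = 898.636592
Price P = sum_t PV_t = 1046.727630


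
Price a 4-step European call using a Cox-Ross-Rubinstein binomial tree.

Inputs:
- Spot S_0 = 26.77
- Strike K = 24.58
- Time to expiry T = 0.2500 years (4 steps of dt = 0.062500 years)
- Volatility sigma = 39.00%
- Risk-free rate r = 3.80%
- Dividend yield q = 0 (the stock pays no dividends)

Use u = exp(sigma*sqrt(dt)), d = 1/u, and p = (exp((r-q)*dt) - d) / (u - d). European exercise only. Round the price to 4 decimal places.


Answer: Price = V(0,0) = 3.5254

Derivation:
dt = T/N = 0.062500
u = exp(sigma*sqrt(dt)) = 1.102411; d = 1/u = 0.907102
p = (exp((r-q)*dt) - d) / (u - d) = 0.487819
Discount per step: exp(-r*dt) = 0.997628
Stock lattice S(k, i) with i counting down-moves:
  k=0: S(0,0) = 26.7700
  k=1: S(1,0) = 29.5116; S(1,1) = 24.2831
  k=2: S(2,0) = 32.5339; S(2,1) = 26.7700; S(2,2) = 22.0273
  k=3: S(3,0) = 35.8657; S(3,1) = 29.5116; S(3,2) = 24.2831; S(3,3) = 19.9810
  k=4: S(4,0) = 39.5388; S(4,1) = 32.5339; S(4,2) = 26.7700; S(4,3) = 22.0273; S(4,4) = 18.1248
Terminal payoffs V(N, i) = max(S_T - K, 0):
  V(4,0) = 14.958776; V(4,1) = 7.953875; V(4,2) = 2.190000; V(4,3) = 0.000000; V(4,4) = 0.000000
Backward induction: V(k, i) = exp(-r*dt) * [p * V(k+1, i) + (1-p) * V(k+1, i+1)].
  V(3,0) = exp(-r*dt) * [p*14.958776 + (1-p)*7.953875] = 11.344024
  V(3,1) = exp(-r*dt) * [p*7.953875 + (1-p)*2.190000] = 4.989863
  V(3,2) = exp(-r*dt) * [p*2.190000 + (1-p)*0.000000] = 1.065789
  V(3,3) = exp(-r*dt) * [p*0.000000 + (1-p)*0.000000] = 0.000000
  V(2,0) = exp(-r*dt) * [p*11.344024 + (1-p)*4.989863] = 8.070353
  V(2,1) = exp(-r*dt) * [p*4.989863 + (1-p)*1.065789] = 2.972957
  V(2,2) = exp(-r*dt) * [p*1.065789 + (1-p)*0.000000] = 0.518679
  V(1,0) = exp(-r*dt) * [p*8.070353 + (1-p)*2.972957] = 5.446613
  V(1,1) = exp(-r*dt) * [p*2.972957 + (1-p)*0.518679] = 1.711852
  V(0,0) = exp(-r*dt) * [p*5.446613 + (1-p)*1.711852] = 3.525356


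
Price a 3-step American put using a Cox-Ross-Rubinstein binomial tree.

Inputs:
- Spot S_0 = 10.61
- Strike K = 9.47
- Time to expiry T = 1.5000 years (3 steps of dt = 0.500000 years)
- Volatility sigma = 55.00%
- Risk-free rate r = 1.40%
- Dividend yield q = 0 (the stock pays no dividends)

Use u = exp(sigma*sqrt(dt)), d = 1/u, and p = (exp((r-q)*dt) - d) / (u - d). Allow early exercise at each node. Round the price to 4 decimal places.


dt = T/N = 0.500000
u = exp(sigma*sqrt(dt)) = 1.475370; d = 1/u = 0.677796
p = (exp((r-q)*dt) - d) / (u - d) = 0.412787
Discount per step: exp(-r*dt) = 0.993024
Stock lattice S(k, i) with i counting down-moves:
  k=0: S(0,0) = 10.6100
  k=1: S(1,0) = 15.6537; S(1,1) = 7.1914
  k=2: S(2,0) = 23.0950; S(2,1) = 10.6100; S(2,2) = 4.8743
  k=3: S(3,0) = 34.0736; S(3,1) = 15.6537; S(3,2) = 7.1914; S(3,3) = 3.3038
Terminal payoffs V(N, i) = max(K - S_T, 0):
  V(3,0) = 0.000000; V(3,1) = 0.000000; V(3,2) = 2.278583; V(3,3) = 6.166208
Backward induction: V(k, i) = exp(-r*dt) * [p * V(k+1, i) + (1-p) * V(k+1, i+1)]; then take max(V_cont, immediate exercise) for American.
  V(2,0) = exp(-r*dt) * [p*0.000000 + (1-p)*0.000000] = 0.000000; exercise = 0.000000; V(2,0) = max -> 0.000000
  V(2,1) = exp(-r*dt) * [p*0.000000 + (1-p)*2.278583] = 1.328679; exercise = 0.000000; V(2,1) = max -> 1.328679
  V(2,2) = exp(-r*dt) * [p*2.278583 + (1-p)*6.166208] = 4.529627; exercise = 4.595685; V(2,2) = max -> 4.595685
  V(1,0) = exp(-r*dt) * [p*0.000000 + (1-p)*1.328679] = 0.774775; exercise = 0.000000; V(1,0) = max -> 0.774775
  V(1,1) = exp(-r*dt) * [p*1.328679 + (1-p)*4.595685] = 3.224456; exercise = 2.278583; V(1,1) = max -> 3.224456
  V(0,0) = exp(-r*dt) * [p*0.774775 + (1-p)*3.224456] = 2.197820; exercise = 0.000000; V(0,0) = max -> 2.197820

Answer: Price = V(0,0) = 2.1978


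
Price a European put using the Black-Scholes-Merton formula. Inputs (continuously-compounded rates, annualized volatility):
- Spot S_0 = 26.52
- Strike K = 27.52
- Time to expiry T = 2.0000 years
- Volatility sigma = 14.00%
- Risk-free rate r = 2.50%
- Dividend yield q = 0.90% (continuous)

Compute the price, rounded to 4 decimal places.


d1 = (ln(S/K) + (r - q + 0.5*sigma^2) * T) / (sigma * sqrt(T)) = 0.07367119
d2 = d1 - sigma * sqrt(T) = -0.12431870
exp(-rT) = 0.95122942; exp(-qT) = 0.98216103
P = K * exp(-rT) * N(-d2) - S_0 * exp(-qT) * N(-d1)
N(-d1) = 0.47063601; N(-d2) = 0.54946853
P = 27.5200 * 0.95122942 * 0.54946853 - 26.5200 * 0.98216103 * 0.47063601 = 2.1253

Answer: Price = 2.1253


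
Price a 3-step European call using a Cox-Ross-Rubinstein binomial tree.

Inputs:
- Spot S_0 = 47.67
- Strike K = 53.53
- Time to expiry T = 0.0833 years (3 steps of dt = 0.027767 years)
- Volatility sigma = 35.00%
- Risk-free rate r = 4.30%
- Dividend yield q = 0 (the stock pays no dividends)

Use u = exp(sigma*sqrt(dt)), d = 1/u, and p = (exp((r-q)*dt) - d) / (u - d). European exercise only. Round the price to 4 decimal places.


Answer: Price = V(0,0) = 0.3949

Derivation:
dt = T/N = 0.027767
u = exp(sigma*sqrt(dt)) = 1.060056; d = 1/u = 0.943346
p = (exp((r-q)*dt) - d) / (u - d) = 0.495660
Discount per step: exp(-r*dt) = 0.998807
Stock lattice S(k, i) with i counting down-moves:
  k=0: S(0,0) = 47.6700
  k=1: S(1,0) = 50.5329; S(1,1) = 44.9693
  k=2: S(2,0) = 53.5677; S(2,1) = 47.6700; S(2,2) = 42.4217
  k=3: S(3,0) = 56.7847; S(3,1) = 50.5329; S(3,2) = 44.9693; S(3,3) = 40.0183
Terminal payoffs V(N, i) = max(S_T - K, 0):
  V(3,0) = 3.254719; V(3,1) = 0.000000; V(3,2) = 0.000000; V(3,3) = 0.000000
Backward induction: V(k, i) = exp(-r*dt) * [p * V(k+1, i) + (1-p) * V(k+1, i+1)].
  V(2,0) = exp(-r*dt) * [p*3.254719 + (1-p)*0.000000] = 1.611309
  V(2,1) = exp(-r*dt) * [p*0.000000 + (1-p)*0.000000] = 0.000000
  V(2,2) = exp(-r*dt) * [p*0.000000 + (1-p)*0.000000] = 0.000000
  V(1,0) = exp(-r*dt) * [p*1.611309 + (1-p)*0.000000] = 0.797709
  V(1,1) = exp(-r*dt) * [p*0.000000 + (1-p)*0.000000] = 0.000000
  V(0,0) = exp(-r*dt) * [p*0.797709 + (1-p)*0.000000] = 0.394921


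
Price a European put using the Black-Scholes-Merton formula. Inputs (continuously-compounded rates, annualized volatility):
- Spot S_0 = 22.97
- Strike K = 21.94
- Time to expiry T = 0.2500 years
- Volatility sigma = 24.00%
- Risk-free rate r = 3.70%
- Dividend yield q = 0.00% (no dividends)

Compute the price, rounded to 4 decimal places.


Answer: Price = 0.5643

Derivation:
d1 = (ln(S/K) + (r - q + 0.5*sigma^2) * T) / (sigma * sqrt(T)) = 0.51939635
d2 = d1 - sigma * sqrt(T) = 0.39939635
exp(-rT) = 0.99079265; exp(-qT) = 1.00000000
P = K * exp(-rT) * N(-d2) - S_0 * exp(-qT) * N(-d1)
N(-d1) = 0.30174219; N(-d2) = 0.34480059
P = 21.9400 * 0.99079265 * 0.34480059 - 22.9700 * 1.00000000 * 0.30174219 = 0.5643


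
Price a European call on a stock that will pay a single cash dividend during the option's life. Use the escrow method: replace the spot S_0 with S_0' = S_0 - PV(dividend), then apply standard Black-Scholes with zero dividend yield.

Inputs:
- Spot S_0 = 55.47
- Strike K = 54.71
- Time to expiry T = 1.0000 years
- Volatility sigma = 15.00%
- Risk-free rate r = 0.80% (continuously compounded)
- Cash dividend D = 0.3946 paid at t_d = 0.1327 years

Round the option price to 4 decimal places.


PV(D) = D * exp(-r * t_d) = 0.3946 * 0.99893896 = 0.39418131
S_0' = S_0 - PV(D) = 55.4700 - 0.39418131 = 55.07581869
d1 = (ln(S_0'/K) + (r + sigma^2/2)*T) / (sigma*sqrt(T)) = 0.17276166
d2 = d1 - sigma*sqrt(T) = 0.02276166
exp(-rT) = 0.99203191
N(d1) = 0.56858061; N(d2) = 0.50907981
C = S_0' * N(d1) - K * exp(-rT) * N(d2) = 55.07581869 * 0.56858061 - 54.7100 * 0.99203191 * 0.50907981 = 3.6852

Answer: Price = 3.6852


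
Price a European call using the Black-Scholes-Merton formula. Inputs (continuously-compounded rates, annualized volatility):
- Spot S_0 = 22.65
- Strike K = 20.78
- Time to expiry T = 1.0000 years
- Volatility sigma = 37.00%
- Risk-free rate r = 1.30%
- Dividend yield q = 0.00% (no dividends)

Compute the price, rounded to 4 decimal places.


Answer: Price = 4.3483

Derivation:
d1 = (ln(S/K) + (r - q + 0.5*sigma^2) * T) / (sigma * sqrt(T)) = 0.45302396
d2 = d1 - sigma * sqrt(T) = 0.08302396
exp(-rT) = 0.98708414; exp(-qT) = 1.00000000
C = S_0 * exp(-qT) * N(d1) - K * exp(-rT) * N(d2)
N(d1) = 0.67473426; N(d2) = 0.53308376
C = 22.6500 * 1.00000000 * 0.67473426 - 20.7800 * 0.98708414 * 0.53308376 = 4.3483


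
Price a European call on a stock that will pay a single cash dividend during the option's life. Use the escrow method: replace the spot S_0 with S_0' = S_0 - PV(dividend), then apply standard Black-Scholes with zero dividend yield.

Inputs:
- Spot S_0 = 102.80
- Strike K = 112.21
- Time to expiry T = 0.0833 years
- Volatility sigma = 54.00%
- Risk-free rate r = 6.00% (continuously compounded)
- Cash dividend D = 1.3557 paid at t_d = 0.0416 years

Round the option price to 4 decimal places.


PV(D) = D * exp(-r * t_d) = 1.3557 * 0.99750711 = 1.35232039
S_0' = S_0 - PV(D) = 102.8000 - 1.35232039 = 101.44767961
d1 = (ln(S_0'/K) + (r + sigma^2/2)*T) / (sigma*sqrt(T)) = -0.53695194
d2 = d1 - sigma*sqrt(T) = -0.69280534
exp(-rT) = 0.99501447
N(d1) = 0.29565041; N(d2) = 0.24421586
C = S_0' * N(d1) - K * exp(-rT) * N(d2) = 101.44767961 * 0.29565041 - 112.2100 * 0.99501447 * 0.24421586 = 2.7262

Answer: Price = 2.7262


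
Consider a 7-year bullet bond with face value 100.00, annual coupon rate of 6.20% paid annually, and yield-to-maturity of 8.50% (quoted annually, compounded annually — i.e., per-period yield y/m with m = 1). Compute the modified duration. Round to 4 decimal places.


Coupon per period c = face * coupon_rate / m = 6.200000
Periods per year m = 1; per-period yield y/m = 0.085000
Number of cashflows N = 7
Cashflows (t years, CF_t, discount factor 1/(1+y/m)^(m*t), PV):
  t = 1.0000: CF_t = 6.200000, DF = 0.921659, PV = 5.714286
  t = 2.0000: CF_t = 6.200000, DF = 0.849455, PV = 5.266623
  t = 3.0000: CF_t = 6.200000, DF = 0.782908, PV = 4.854030
  t = 4.0000: CF_t = 6.200000, DF = 0.721574, PV = 4.473761
  t = 5.0000: CF_t = 6.200000, DF = 0.665045, PV = 4.123282
  t = 6.0000: CF_t = 6.200000, DF = 0.612945, PV = 3.800260
  t = 7.0000: CF_t = 106.200000, DF = 0.564926, PV = 59.995178
Price P = sum_t PV_t = 88.227419
First compute Macaulay numerator sum_t t * PV_t:
  t * PV_t at t = 1.0000: 5.714286
  t * PV_t at t = 2.0000: 10.533246
  t * PV_t at t = 3.0000: 14.562091
  t * PV_t at t = 4.0000: 17.895042
  t * PV_t at t = 5.0000: 20.616408
  t * PV_t at t = 6.0000: 22.801557
  t * PV_t at t = 7.0000: 419.966249
Macaulay duration D = 512.088879 / 88.227419 = 5.804192
Modified duration = D / (1 + y/m) = 5.804192 / (1 + 0.085000) = 5.349486

Answer: Modified duration = 5.3495


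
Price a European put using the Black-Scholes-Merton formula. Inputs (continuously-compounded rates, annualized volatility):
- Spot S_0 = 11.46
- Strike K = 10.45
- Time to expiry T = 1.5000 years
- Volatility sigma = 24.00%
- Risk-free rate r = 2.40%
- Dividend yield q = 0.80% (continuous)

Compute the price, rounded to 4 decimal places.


d1 = (ln(S/K) + (r - q + 0.5*sigma^2) * T) / (sigma * sqrt(T)) = 0.54249643
d2 = d1 - sigma * sqrt(T) = 0.24855766
exp(-rT) = 0.96464029; exp(-qT) = 0.98807171
P = K * exp(-rT) * N(-d2) - S_0 * exp(-qT) * N(-d1)
N(-d1) = 0.29373828; N(-d2) = 0.40185148
P = 10.4500 * 0.96464029 * 0.40185148 - 11.4600 * 0.98807171 * 0.29373828 = 0.7248

Answer: Price = 0.7248


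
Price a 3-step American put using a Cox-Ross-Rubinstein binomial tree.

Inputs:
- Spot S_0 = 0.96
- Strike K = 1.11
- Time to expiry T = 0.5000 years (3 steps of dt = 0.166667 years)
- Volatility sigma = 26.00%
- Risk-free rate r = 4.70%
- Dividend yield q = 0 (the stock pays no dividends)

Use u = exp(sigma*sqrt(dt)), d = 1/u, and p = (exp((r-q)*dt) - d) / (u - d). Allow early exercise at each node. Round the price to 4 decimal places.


Answer: Price = V(0,0) = 0.1620

Derivation:
dt = T/N = 0.166667
u = exp(sigma*sqrt(dt)) = 1.111983; d = 1/u = 0.899295
p = (exp((r-q)*dt) - d) / (u - d) = 0.510464
Discount per step: exp(-r*dt) = 0.992197
Stock lattice S(k, i) with i counting down-moves:
  k=0: S(0,0) = 0.9600
  k=1: S(1,0) = 1.0675; S(1,1) = 0.8633
  k=2: S(2,0) = 1.1870; S(2,1) = 0.9600; S(2,2) = 0.7764
  k=3: S(3,0) = 1.3200; S(3,1) = 1.0675; S(3,2) = 0.8633; S(3,3) = 0.6982
Terminal payoffs V(N, i) = max(K - S_T, 0):
  V(3,0) = 0.000000; V(3,1) = 0.042497; V(3,2) = 0.246677; V(3,3) = 0.411804
Backward induction: V(k, i) = exp(-r*dt) * [p * V(k+1, i) + (1-p) * V(k+1, i+1)]; then take max(V_cont, immediate exercise) for American.
  V(2,0) = exp(-r*dt) * [p*0.000000 + (1-p)*0.042497] = 0.020641; exercise = 0.000000; V(2,0) = max -> 0.020641
  V(2,1) = exp(-r*dt) * [p*0.042497 + (1-p)*0.246677] = 0.141339; exercise = 0.150000; V(2,1) = max -> 0.150000
  V(2,2) = exp(-r*dt) * [p*0.246677 + (1-p)*0.411804] = 0.324957; exercise = 0.333618; V(2,2) = max -> 0.333618
  V(1,0) = exp(-r*dt) * [p*0.020641 + (1-p)*0.150000] = 0.083312; exercise = 0.042497; V(1,0) = max -> 0.083312
  V(1,1) = exp(-r*dt) * [p*0.150000 + (1-p)*0.333618] = 0.238016; exercise = 0.246677; V(1,1) = max -> 0.246677
  V(0,0) = exp(-r*dt) * [p*0.083312 + (1-p)*0.246677] = 0.162011; exercise = 0.150000; V(0,0) = max -> 0.162011


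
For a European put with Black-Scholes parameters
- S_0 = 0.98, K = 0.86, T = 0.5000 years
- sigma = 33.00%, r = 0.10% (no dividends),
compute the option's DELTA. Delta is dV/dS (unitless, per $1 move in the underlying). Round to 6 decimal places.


Answer: Delta = -0.248700

Derivation:
d1 = 0.6785875894; d2 = 0.4452423516
phi(d1) = 0.3168968059; exp(-qT) = 1.0000000000; exp(-rT) = 0.9995001250
N(-d1) = 0.2486996043
Delta = -exp(-qT) * N(-d1) = -1.0000000000 * 0.2486996043 = -0.248700


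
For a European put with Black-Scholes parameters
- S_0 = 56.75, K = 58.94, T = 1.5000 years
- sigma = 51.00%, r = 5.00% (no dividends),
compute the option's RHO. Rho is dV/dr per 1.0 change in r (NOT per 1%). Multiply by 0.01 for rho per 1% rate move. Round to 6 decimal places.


d1 = 0.3717631873; d2 = -0.2528566972
phi(d1) = 0.3723047771; exp(-qT) = 1.0000000000; exp(-rT) = 0.9277434863
N(-d2) = 0.5998105235
Rho = -K*T*exp(-rT)*N(-d2) = -58.9400 * 1.5000 * 0.9277434863 * 0.5998105235 = -49.197540

Answer: Rho = -49.197540


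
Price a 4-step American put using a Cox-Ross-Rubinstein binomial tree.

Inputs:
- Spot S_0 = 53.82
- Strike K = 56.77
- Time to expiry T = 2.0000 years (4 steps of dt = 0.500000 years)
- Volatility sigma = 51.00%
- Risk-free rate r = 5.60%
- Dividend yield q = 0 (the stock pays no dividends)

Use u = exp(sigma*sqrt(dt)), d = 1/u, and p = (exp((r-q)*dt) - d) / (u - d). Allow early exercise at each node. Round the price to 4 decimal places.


dt = T/N = 0.500000
u = exp(sigma*sqrt(dt)) = 1.434225; d = 1/u = 0.697241
p = (exp((r-q)*dt) - d) / (u - d) = 0.449338
Discount per step: exp(-r*dt) = 0.972388
Stock lattice S(k, i) with i counting down-moves:
  k=0: S(0,0) = 53.8200
  k=1: S(1,0) = 77.1900; S(1,1) = 37.5255
  k=2: S(2,0) = 110.7078; S(2,1) = 53.8200; S(2,2) = 26.1643
  k=3: S(3,0) = 158.7798; S(3,1) = 77.1900; S(3,2) = 37.5255; S(3,3) = 18.2428
  k=4: S(4,0) = 227.7260; S(4,1) = 110.7078; S(4,2) = 53.8200; S(4,3) = 26.1643; S(4,4) = 12.7196
Terminal payoffs V(N, i) = max(K - S_T, 0):
  V(4,0) = 0.000000; V(4,1) = 0.000000; V(4,2) = 2.950000; V(4,3) = 30.605691; V(4,4) = 44.050359
Backward induction: V(k, i) = exp(-r*dt) * [p * V(k+1, i) + (1-p) * V(k+1, i+1)]; then take max(V_cont, immediate exercise) for American.
  V(3,0) = exp(-r*dt) * [p*0.000000 + (1-p)*0.000000] = 0.000000; exercise = 0.000000; V(3,0) = max -> 0.000000
  V(3,1) = exp(-r*dt) * [p*0.000000 + (1-p)*2.950000] = 1.579599; exercise = 0.000000; V(3,1) = max -> 1.579599
  V(3,2) = exp(-r*dt) * [p*2.950000 + (1-p)*30.605691] = 17.676988; exercise = 19.244501; V(3,2) = max -> 19.244501
  V(3,3) = exp(-r*dt) * [p*30.605691 + (1-p)*44.050359] = 36.959664; exercise = 38.527176; V(3,3) = max -> 38.527176
  V(2,0) = exp(-r*dt) * [p*0.000000 + (1-p)*1.579599] = 0.845808; exercise = 0.000000; V(2,0) = max -> 0.845808
  V(2,1) = exp(-r*dt) * [p*1.579599 + (1-p)*19.244501] = 10.994785; exercise = 2.950000; V(2,1) = max -> 10.994785
  V(2,2) = exp(-r*dt) * [p*19.244501 + (1-p)*38.527176] = 29.038179; exercise = 30.605691; V(2,2) = max -> 30.605691
  V(1,0) = exp(-r*dt) * [p*0.845808 + (1-p)*10.994785] = 6.256798; exercise = 0.000000; V(1,0) = max -> 6.256798
  V(1,1) = exp(-r*dt) * [p*10.994785 + (1-p)*30.605691] = 21.192004; exercise = 19.244501; V(1,1) = max -> 21.192004
  V(0,0) = exp(-r*dt) * [p*6.256798 + (1-p)*21.192004] = 14.081203; exercise = 2.950000; V(0,0) = max -> 14.081203

Answer: Price = V(0,0) = 14.0812


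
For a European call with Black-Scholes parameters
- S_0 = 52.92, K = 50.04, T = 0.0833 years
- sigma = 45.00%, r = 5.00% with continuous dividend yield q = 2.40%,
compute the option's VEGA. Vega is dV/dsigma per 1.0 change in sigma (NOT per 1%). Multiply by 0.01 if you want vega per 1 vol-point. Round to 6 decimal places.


d1 = 0.5124706817; d2 = 0.3825928545
phi(d1) = 0.3498497043; exp(-qT) = 0.9980027971; exp(-rT) = 0.9958436616
Vega = S * exp(-qT) * phi(d1) * sqrt(T) = 52.9200 * 0.9980027971 * 0.3498497043 * 0.2886173938 = 5.332804

Answer: Vega = 5.332804


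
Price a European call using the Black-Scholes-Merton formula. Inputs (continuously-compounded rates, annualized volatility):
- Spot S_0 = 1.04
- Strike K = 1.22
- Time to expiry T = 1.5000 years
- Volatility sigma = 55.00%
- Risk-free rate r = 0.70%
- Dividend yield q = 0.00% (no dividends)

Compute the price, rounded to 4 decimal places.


d1 = (ln(S/K) + (r - q + 0.5*sigma^2) * T) / (sigma * sqrt(T)) = 0.11541529
d2 = d1 - sigma * sqrt(T) = -0.55819439
exp(-rT) = 0.98955493; exp(-qT) = 1.00000000
C = S_0 * exp(-qT) * N(d1) - K * exp(-rT) * N(d2)
N(d1) = 0.54594202; N(d2) = 0.28835582
C = 1.0400 * 1.00000000 * 0.54594202 - 1.2200 * 0.98955493 * 0.28835582 = 0.2197

Answer: Price = 0.2197


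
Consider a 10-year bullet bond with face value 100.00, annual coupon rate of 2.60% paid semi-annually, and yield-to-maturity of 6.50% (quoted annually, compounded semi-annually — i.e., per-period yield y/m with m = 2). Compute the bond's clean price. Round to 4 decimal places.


Coupon per period c = face * coupon_rate / m = 1.300000
Periods per year m = 2; per-period yield y/m = 0.032500
Number of cashflows N = 20
Cashflows (t years, CF_t, discount factor 1/(1+y/m)^(m*t), PV):
  t = 0.5000: CF_t = 1.300000, DF = 0.968523, PV = 1.259080
  t = 1.0000: CF_t = 1.300000, DF = 0.938037, PV = 1.219448
  t = 1.5000: CF_t = 1.300000, DF = 0.908510, PV = 1.181063
  t = 2.0000: CF_t = 1.300000, DF = 0.879913, PV = 1.143887
  t = 2.5000: CF_t = 1.300000, DF = 0.852216, PV = 1.107881
  t = 3.0000: CF_t = 1.300000, DF = 0.825391, PV = 1.073008
  t = 3.5000: CF_t = 1.300000, DF = 0.799410, PV = 1.039233
  t = 4.0000: CF_t = 1.300000, DF = 0.774247, PV = 1.006521
  t = 4.5000: CF_t = 1.300000, DF = 0.749876, PV = 0.974839
  t = 5.0000: CF_t = 1.300000, DF = 0.726272, PV = 0.944154
  t = 5.5000: CF_t = 1.300000, DF = 0.703411, PV = 0.914435
  t = 6.0000: CF_t = 1.300000, DF = 0.681270, PV = 0.885651
  t = 6.5000: CF_t = 1.300000, DF = 0.659826, PV = 0.857773
  t = 7.0000: CF_t = 1.300000, DF = 0.639056, PV = 0.830773
  t = 7.5000: CF_t = 1.300000, DF = 0.618941, PV = 0.804623
  t = 8.0000: CF_t = 1.300000, DF = 0.599458, PV = 0.779296
  t = 8.5000: CF_t = 1.300000, DF = 0.580589, PV = 0.754766
  t = 9.0000: CF_t = 1.300000, DF = 0.562314, PV = 0.731008
  t = 9.5000: CF_t = 1.300000, DF = 0.544614, PV = 0.707998
  t = 10.0000: CF_t = 101.300000, DF = 0.527471, PV = 53.432838
Price P = sum_t PV_t = 71.648275

Answer: Price = 71.6483


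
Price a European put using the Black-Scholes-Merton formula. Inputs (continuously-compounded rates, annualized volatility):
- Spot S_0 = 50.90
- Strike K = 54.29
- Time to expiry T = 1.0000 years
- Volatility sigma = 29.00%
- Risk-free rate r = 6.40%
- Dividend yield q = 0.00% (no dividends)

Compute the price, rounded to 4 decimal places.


d1 = (ln(S/K) + (r - q + 0.5*sigma^2) * T) / (sigma * sqrt(T)) = 0.14335474
d2 = d1 - sigma * sqrt(T) = -0.14664526
exp(-rT) = 0.93800500; exp(-qT) = 1.00000000
P = K * exp(-rT) * N(-d2) - S_0 * exp(-qT) * N(-d1)
N(-d1) = 0.44300501; N(-d2) = 0.55829398
P = 54.2900 * 0.93800500 * 0.55829398 - 50.9000 * 1.00000000 * 0.44300501 = 5.8818

Answer: Price = 5.8818


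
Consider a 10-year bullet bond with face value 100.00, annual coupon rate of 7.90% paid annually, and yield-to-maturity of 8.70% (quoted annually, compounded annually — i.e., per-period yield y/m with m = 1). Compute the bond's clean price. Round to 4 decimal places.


Coupon per period c = face * coupon_rate / m = 7.900000
Periods per year m = 1; per-period yield y/m = 0.087000
Number of cashflows N = 10
Cashflows (t years, CF_t, discount factor 1/(1+y/m)^(m*t), PV):
  t = 1.0000: CF_t = 7.900000, DF = 0.919963, PV = 7.267709
  t = 2.0000: CF_t = 7.900000, DF = 0.846332, PV = 6.686025
  t = 3.0000: CF_t = 7.900000, DF = 0.778595, PV = 6.150897
  t = 4.0000: CF_t = 7.900000, DF = 0.716278, PV = 5.658599
  t = 5.0000: CF_t = 7.900000, DF = 0.658950, PV = 5.205703
  t = 6.0000: CF_t = 7.900000, DF = 0.606209, PV = 4.789055
  t = 7.0000: CF_t = 7.900000, DF = 0.557690, PV = 4.405754
  t = 8.0000: CF_t = 7.900000, DF = 0.513055, PV = 4.053132
  t = 9.0000: CF_t = 7.900000, DF = 0.471991, PV = 3.728732
  t = 10.0000: CF_t = 107.900000, DF = 0.434215, PV = 46.851770
Price P = sum_t PV_t = 94.797377

Answer: Price = 94.7974


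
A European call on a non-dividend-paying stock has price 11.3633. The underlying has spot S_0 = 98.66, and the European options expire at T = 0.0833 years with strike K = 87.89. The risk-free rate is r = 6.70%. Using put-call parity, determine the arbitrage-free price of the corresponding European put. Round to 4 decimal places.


Put-call parity: C - P = S_0 * exp(-qT) - K * exp(-rT).
S_0 * exp(-qT) = 98.6600 * 1.00000000 = 98.66000000
K * exp(-rT) = 87.8900 * 0.99443445 = 87.40084341
P = C - S*exp(-qT) + K*exp(-rT)
P = 11.3633 - 98.66000000 + 87.40084341 = 0.1041

Answer: Put price = 0.1041


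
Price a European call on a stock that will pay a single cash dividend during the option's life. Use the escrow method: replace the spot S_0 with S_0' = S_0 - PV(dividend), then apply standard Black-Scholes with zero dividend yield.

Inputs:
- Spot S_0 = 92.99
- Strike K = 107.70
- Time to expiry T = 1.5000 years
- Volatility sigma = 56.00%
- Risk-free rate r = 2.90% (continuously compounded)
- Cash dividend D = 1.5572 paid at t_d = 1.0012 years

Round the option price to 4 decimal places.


PV(D) = D * exp(-r * t_d) = 1.5572 * 0.97138266 = 1.51263708
S_0' = S_0 - PV(D) = 92.9900 - 1.51263708 = 91.47736292
d1 = (ln(S_0'/K) + (r + sigma^2/2)*T) / (sigma*sqrt(T)) = 0.16831779
d2 = d1 - sigma*sqrt(T) = -0.51753934
exp(-rT) = 0.95743255
N(d1) = 0.56683336; N(d2) = 0.30238986
C = S_0' * N(d1) - K * exp(-rT) * N(d2) = 91.47736292 * 0.56683336 - 107.7000 * 0.95743255 * 0.30238986 = 20.6713

Answer: Price = 20.6713


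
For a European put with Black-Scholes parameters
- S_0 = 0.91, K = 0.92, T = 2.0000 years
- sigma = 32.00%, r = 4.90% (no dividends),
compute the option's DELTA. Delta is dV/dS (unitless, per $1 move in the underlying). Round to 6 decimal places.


d1 = 0.4186755596; d2 = -0.0338727804
phi(d1) = 0.3654655914; exp(-qT) = 1.0000000000; exp(-rT) = 0.9066489038
N(-d1) = 0.3377266299
Delta = -exp(-qT) * N(-d1) = -1.0000000000 * 0.3377266299 = -0.337727

Answer: Delta = -0.337727


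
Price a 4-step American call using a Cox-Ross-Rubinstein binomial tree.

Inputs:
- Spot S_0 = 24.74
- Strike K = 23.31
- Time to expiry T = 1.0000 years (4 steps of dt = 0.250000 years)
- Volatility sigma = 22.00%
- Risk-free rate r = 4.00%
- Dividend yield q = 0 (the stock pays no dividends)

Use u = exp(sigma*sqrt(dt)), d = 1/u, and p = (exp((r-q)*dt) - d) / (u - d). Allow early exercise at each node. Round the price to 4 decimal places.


dt = T/N = 0.250000
u = exp(sigma*sqrt(dt)) = 1.116278; d = 1/u = 0.895834
p = (exp((r-q)*dt) - d) / (u - d) = 0.518118
Discount per step: exp(-r*dt) = 0.990050
Stock lattice S(k, i) with i counting down-moves:
  k=0: S(0,0) = 24.7400
  k=1: S(1,0) = 27.6167; S(1,1) = 22.1629
  k=2: S(2,0) = 30.8279; S(2,1) = 24.7400; S(2,2) = 19.8543
  k=3: S(3,0) = 34.4126; S(3,1) = 27.6167; S(3,2) = 22.1629; S(3,3) = 17.7862
  k=4: S(4,0) = 38.4140; S(4,1) = 30.8279; S(4,2) = 24.7400; S(4,3) = 19.8543; S(4,4) = 15.9335
Terminal payoffs V(N, i) = max(S_T - K, 0):
  V(4,0) = 15.103977; V(4,1) = 7.517938; V(4,2) = 1.430000; V(4,3) = 0.000000; V(4,4) = 0.000000
Backward induction: V(k, i) = exp(-r*dt) * [p * V(k+1, i) + (1-p) * V(k+1, i+1)]; then take max(V_cont, immediate exercise) for American.
  V(3,0) = exp(-r*dt) * [p*15.103977 + (1-p)*7.517938] = 11.334490; exercise = 11.102551; V(3,0) = max -> 11.334490
  V(3,1) = exp(-r*dt) * [p*7.517938 + (1-p)*1.430000] = 4.538658; exercise = 4.306719; V(3,1) = max -> 4.538658
  V(3,2) = exp(-r*dt) * [p*1.430000 + (1-p)*0.000000] = 0.733537; exercise = 0.000000; V(3,2) = max -> 0.733537
  V(3,3) = exp(-r*dt) * [p*0.000000 + (1-p)*0.000000] = 0.000000; exercise = 0.000000; V(3,3) = max -> 0.000000
  V(2,0) = exp(-r*dt) * [p*11.334490 + (1-p)*4.538658] = 7.979507; exercise = 7.517938; V(2,0) = max -> 7.979507
  V(2,1) = exp(-r*dt) * [p*4.538658 + (1-p)*0.733537] = 2.678124; exercise = 1.430000; V(2,1) = max -> 2.678124
  V(2,2) = exp(-r*dt) * [p*0.733537 + (1-p)*0.000000] = 0.376277; exercise = 0.000000; V(2,2) = max -> 0.376277
  V(1,0) = exp(-r*dt) * [p*7.979507 + (1-p)*2.678124] = 5.370889; exercise = 4.306719; V(1,0) = max -> 5.370889
  V(1,1) = exp(-r*dt) * [p*2.678124 + (1-p)*0.376277] = 1.553295; exercise = 0.000000; V(1,1) = max -> 1.553295
  V(0,0) = exp(-r*dt) * [p*5.370889 + (1-p)*1.553295] = 3.496124; exercise = 1.430000; V(0,0) = max -> 3.496124

Answer: Price = V(0,0) = 3.4961


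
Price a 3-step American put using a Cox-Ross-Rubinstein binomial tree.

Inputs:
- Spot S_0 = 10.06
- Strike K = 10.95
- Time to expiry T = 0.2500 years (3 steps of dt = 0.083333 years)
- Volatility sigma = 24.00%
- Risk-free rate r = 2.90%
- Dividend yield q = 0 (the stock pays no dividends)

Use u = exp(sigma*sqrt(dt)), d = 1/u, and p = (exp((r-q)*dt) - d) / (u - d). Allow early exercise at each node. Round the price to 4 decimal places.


dt = T/N = 0.083333
u = exp(sigma*sqrt(dt)) = 1.071738; d = 1/u = 0.933063
p = (exp((r-q)*dt) - d) / (u - d) = 0.500134
Discount per step: exp(-r*dt) = 0.997586
Stock lattice S(k, i) with i counting down-moves:
  k=0: S(0,0) = 10.0600
  k=1: S(1,0) = 10.7817; S(1,1) = 9.3866
  k=2: S(2,0) = 11.5552; S(2,1) = 10.0600; S(2,2) = 8.7583
  k=3: S(3,0) = 12.3841; S(3,1) = 10.7817; S(3,2) = 9.3866; S(3,3) = 8.1721
Terminal payoffs V(N, i) = max(K - S_T, 0):
  V(3,0) = 0.000000; V(3,1) = 0.168311; V(3,2) = 1.563381; V(3,3) = 2.777940
Backward induction: V(k, i) = exp(-r*dt) * [p * V(k+1, i) + (1-p) * V(k+1, i+1)]; then take max(V_cont, immediate exercise) for American.
  V(2,0) = exp(-r*dt) * [p*0.000000 + (1-p)*0.168311] = 0.083930; exercise = 0.000000; V(2,0) = max -> 0.083930
  V(2,1) = exp(-r*dt) * [p*0.168311 + (1-p)*1.563381] = 0.863569; exercise = 0.890000; V(2,1) = max -> 0.890000
  V(2,2) = exp(-r*dt) * [p*1.563381 + (1-p)*2.777940] = 2.165258; exercise = 2.191689; V(2,2) = max -> 2.191689
  V(1,0) = exp(-r*dt) * [p*0.083930 + (1-p)*0.890000] = 0.485682; exercise = 0.168311; V(1,0) = max -> 0.485682
  V(1,1) = exp(-r*dt) * [p*0.890000 + (1-p)*2.191689] = 1.536951; exercise = 1.563381; V(1,1) = max -> 1.563381
  V(0,0) = exp(-r*dt) * [p*0.485682 + (1-p)*1.563381] = 1.021914; exercise = 0.890000; V(0,0) = max -> 1.021914

Answer: Price = V(0,0) = 1.0219
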